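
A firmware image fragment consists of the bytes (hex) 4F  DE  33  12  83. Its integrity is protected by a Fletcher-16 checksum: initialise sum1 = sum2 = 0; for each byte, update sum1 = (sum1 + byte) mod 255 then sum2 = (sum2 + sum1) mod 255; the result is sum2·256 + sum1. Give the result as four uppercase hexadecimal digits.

Running sums (mod 255):
  after byte 0 (4F): sum1=79, sum2=79
  after byte 1 (DE): sum1=46, sum2=125
  after byte 2 (33): sum1=97, sum2=222
  after byte 3 (12): sum1=115, sum2=82
  after byte 4 (83): sum1=246, sum2=73
Checksum = sum2·256 + sum1 = 73·256 + 246 = 18934 = 0x49F6.

49F6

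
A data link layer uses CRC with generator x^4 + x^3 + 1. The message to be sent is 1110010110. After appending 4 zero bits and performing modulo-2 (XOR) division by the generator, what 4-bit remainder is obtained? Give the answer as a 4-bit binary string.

Append 4 zeros: 11100101100000. Divide by 11001 (XOR where the leading bit is 1):
  pos 0: 11100 XOR 11001 = 00101
  pos 2: 10110 XOR 11001 = 01111
  pos 3: 11111 XOR 11001 = 00110
  pos 5: 11010 XOR 11001 = 00011
  pos 8: 11000 XOR 11001 = 00001
Remainder (last 4 bits) = 0010. This is the CRC / FCS.

0010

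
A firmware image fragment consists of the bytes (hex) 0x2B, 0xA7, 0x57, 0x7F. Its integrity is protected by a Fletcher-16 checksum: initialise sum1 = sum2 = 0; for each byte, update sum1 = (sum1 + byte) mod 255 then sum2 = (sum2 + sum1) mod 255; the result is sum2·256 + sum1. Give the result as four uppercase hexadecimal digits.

Running sums (mod 255):
  after byte 0 (0x2B): sum1=43, sum2=43
  after byte 1 (0xA7): sum1=210, sum2=253
  after byte 2 (0x57): sum1=42, sum2=40
  after byte 3 (0x7F): sum1=169, sum2=209
Checksum = sum2·256 + sum1 = 209·256 + 169 = 53673 = 0xD1A9.

D1A9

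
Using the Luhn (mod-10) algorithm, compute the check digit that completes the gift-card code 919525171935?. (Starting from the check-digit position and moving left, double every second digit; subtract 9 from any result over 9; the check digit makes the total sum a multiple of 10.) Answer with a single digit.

Partial digits right→left: 5 3 9 1 7 1 5 2 5 9 1 9
Double every second digit counting from the check-digit position (so the 1st, 3rd, 5th, ... of the partial from the right).
  doubled (with −9 where >9): 1 9 5 1 1 2 → sum 19
  kept as-is: 3 1 1 2 9 9 → sum 25
Total = 19 + 25 = 44.
Check digit = (10 − (44 mod 10)) mod 10 = 6.

6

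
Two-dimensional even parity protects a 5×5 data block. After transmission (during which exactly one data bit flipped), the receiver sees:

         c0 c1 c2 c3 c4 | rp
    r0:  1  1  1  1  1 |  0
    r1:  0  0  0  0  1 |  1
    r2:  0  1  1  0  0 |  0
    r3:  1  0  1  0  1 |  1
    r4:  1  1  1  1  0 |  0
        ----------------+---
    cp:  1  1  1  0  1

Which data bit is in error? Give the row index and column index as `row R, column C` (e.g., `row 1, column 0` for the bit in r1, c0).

row 0, column 2

Recompute each row's even parity and compare to rp:
  r0: data parity 1, sent rp 0 → mismatch
  r1: data parity 1, sent rp 1 → ok
  r2: data parity 0, sent rp 0 → ok
  r3: data parity 1, sent rp 1 → ok
  r4: data parity 0, sent rp 0 → ok
Recompute each column's even parity and compare to cp:
  c0: data parity 1, sent cp 1 → ok
  c1: data parity 1, sent cp 1 → ok
  c2: data parity 0, sent cp 1 → mismatch
  c3: data parity 0, sent cp 0 → ok
  c4: data parity 1, sent cp 1 → ok
Exactly one row (r0) and one column (c2) fail → the flipped bit is at their intersection.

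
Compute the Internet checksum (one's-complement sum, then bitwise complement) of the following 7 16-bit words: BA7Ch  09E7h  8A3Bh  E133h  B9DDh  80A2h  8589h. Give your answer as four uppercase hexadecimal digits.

One's-complement addition (fold any carry out of bit 15 back into bit 0):
  0xBA7C + 0x09E7 = 0x0C463
  0xC463 + 0x8A3B = 0x14E9E → wrap carry → 0x4E9F
  0x4E9F + 0xE133 = 0x12FD2 → wrap carry → 0x2FD3
  0x2FD3 + 0xB9DD = 0x0E9B0
  0xE9B0 + 0x80A2 = 0x16A52 → wrap carry → 0x6A53
  0x6A53 + 0x8589 = 0x0EFDC
One's-complement sum = 0xEFDC.
Checksum = ~0xEFDC & 0xFFFF = 0x1023.

1023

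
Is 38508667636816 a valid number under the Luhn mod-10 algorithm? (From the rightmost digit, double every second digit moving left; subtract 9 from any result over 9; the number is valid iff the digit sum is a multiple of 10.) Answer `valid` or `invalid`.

From the right, keep odd positions and double even positions (subtract 9 from any doubled value over 9):
  doubled (positions 2,4,...): 2 3 3 3 7 1 6 → sum 25
  kept (positions 1,3,...): 6 8 3 7 6 0 8 → sum 38
Total = 63.
63 mod 10 = 3, so the number is invalid.

invalid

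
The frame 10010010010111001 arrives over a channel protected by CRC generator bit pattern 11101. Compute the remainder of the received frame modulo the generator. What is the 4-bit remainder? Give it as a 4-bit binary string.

0000

Modulo-2 division of 10010010010111001 by 11101:
  pos 0: 10010 XOR 11101 = 01111
  pos 1: 11110 XOR 11101 = 00011
  pos 4: 11100 XOR 11101 = 00001
  pos 8: 11011 XOR 11101 = 00110
  pos 10: 11010 XOR 11101 = 00111
  pos 12: 11101 XOR 11101 = 00000
Remainder = 0000 (zero — the frame passes the CRC check).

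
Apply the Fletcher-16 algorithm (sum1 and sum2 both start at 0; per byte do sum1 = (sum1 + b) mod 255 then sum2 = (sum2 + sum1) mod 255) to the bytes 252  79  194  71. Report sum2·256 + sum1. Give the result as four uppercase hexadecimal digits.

AE56

Running sums (mod 255):
  after byte 0 (252): sum1=252, sum2=252
  after byte 1 (79): sum1=76, sum2=73
  after byte 2 (194): sum1=15, sum2=88
  after byte 3 (71): sum1=86, sum2=174
Checksum = sum2·256 + sum1 = 174·256 + 86 = 44630 = 0xAE56.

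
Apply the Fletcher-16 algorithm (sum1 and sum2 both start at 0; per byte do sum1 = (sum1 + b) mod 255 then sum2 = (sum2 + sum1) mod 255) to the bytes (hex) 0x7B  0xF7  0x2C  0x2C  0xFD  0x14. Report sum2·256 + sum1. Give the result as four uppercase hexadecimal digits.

02DD

Running sums (mod 255):
  after byte 0 (0x7B): sum1=123, sum2=123
  after byte 1 (0xF7): sum1=115, sum2=238
  after byte 2 (0x2C): sum1=159, sum2=142
  after byte 3 (0x2C): sum1=203, sum2=90
  after byte 4 (0xFD): sum1=201, sum2=36
  after byte 5 (0x14): sum1=221, sum2=2
Checksum = sum2·256 + sum1 = 2·256 + 221 = 733 = 0x02DD.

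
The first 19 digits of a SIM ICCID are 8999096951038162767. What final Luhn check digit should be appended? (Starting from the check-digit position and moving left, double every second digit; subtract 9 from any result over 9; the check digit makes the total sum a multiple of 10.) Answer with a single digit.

Partial digits right→left: 7 6 7 2 6 1 8 3 0 1 5 9 6 9 0 9 9 9 8
Double every second digit counting from the check-digit position (so the 1st, 3rd, 5th, ... of the partial from the right).
  doubled (with −9 where >9): 5 5 3 7 0 1 3 0 9 7 → sum 40
  kept as-is: 6 2 1 3 1 9 9 9 9 → sum 49
Total = 40 + 49 = 89.
Check digit = (10 − (89 mod 10)) mod 10 = 1.

1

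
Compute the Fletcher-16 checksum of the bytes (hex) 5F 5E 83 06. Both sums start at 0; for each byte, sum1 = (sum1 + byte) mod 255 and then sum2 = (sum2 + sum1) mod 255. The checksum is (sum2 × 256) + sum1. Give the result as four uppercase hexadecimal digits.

A547

Running sums (mod 255):
  after byte 0 (5F): sum1=95, sum2=95
  after byte 1 (5E): sum1=189, sum2=29
  after byte 2 (83): sum1=65, sum2=94
  after byte 3 (06): sum1=71, sum2=165
Checksum = sum2·256 + sum1 = 165·256 + 71 = 42311 = 0xA547.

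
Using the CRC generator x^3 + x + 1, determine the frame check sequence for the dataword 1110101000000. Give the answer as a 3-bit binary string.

Append 3 zeros: 1110101000000000. Divide by 1011 (XOR where the leading bit is 1):
  pos 0: 1110 XOR 1011 = 0101
  pos 1: 1011 XOR 1011 = 0000
  pos 6: 1000 XOR 1011 = 0011
  pos 8: 1100 XOR 1011 = 0111
  pos 9: 1110 XOR 1011 = 0101
  pos 10: 1010 XOR 1011 = 0001
Remainder (last 3 bits) = 100. This is the CRC / FCS.

100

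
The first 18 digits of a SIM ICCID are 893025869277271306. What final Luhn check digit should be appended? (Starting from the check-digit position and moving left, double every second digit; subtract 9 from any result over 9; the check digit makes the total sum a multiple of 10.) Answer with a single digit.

4

Partial digits right→left: 6 0 3 1 7 2 7 7 2 9 6 8 5 2 0 3 9 8
Double every second digit counting from the check-digit position (so the 1st, 3rd, 5th, ... of the partial from the right).
  doubled (with −9 where >9): 3 6 5 5 4 3 1 0 9 → sum 36
  kept as-is: 0 1 2 7 9 8 2 3 8 → sum 40
Total = 36 + 40 = 76.
Check digit = (10 − (76 mod 10)) mod 10 = 4.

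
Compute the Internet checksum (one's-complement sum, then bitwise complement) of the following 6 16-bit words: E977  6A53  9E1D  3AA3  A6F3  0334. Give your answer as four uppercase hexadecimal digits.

294C

One's-complement addition (fold any carry out of bit 15 back into bit 0):
  0xE977 + 0x6A53 = 0x153CA → wrap carry → 0x53CB
  0x53CB + 0x9E1D = 0x0F1E8
  0xF1E8 + 0x3AA3 = 0x12C8B → wrap carry → 0x2C8C
  0x2C8C + 0xA6F3 = 0x0D37F
  0xD37F + 0x0334 = 0x0D6B3
One's-complement sum = 0xD6B3.
Checksum = ~0xD6B3 & 0xFFFF = 0x294C.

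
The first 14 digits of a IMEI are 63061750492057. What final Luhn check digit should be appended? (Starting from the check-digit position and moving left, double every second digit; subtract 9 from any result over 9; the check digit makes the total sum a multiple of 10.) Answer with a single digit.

9

Partial digits right→left: 7 5 0 2 9 4 0 5 7 1 6 0 3 6
Double every second digit counting from the check-digit position (so the 1st, 3rd, 5th, ... of the partial from the right).
  doubled (with −9 where >9): 5 0 9 0 5 3 6 → sum 28
  kept as-is: 5 2 4 5 1 0 6 → sum 23
Total = 28 + 23 = 51.
Check digit = (10 − (51 mod 10)) mod 10 = 9.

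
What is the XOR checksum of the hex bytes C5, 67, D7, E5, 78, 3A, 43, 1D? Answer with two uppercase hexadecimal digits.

8C

XOR the bytes together:
  start with 0xC5
  0xC5 ⊕ 0x67 = 0xA2
  0xA2 ⊕ 0xD7 = 0x75
  0x75 ⊕ 0xE5 = 0x90
  0x90 ⊕ 0x78 = 0xE8
  0xE8 ⊕ 0x3A = 0xD2
  0xD2 ⊕ 0x43 = 0x91
  0x91 ⊕ 0x1D = 0x8C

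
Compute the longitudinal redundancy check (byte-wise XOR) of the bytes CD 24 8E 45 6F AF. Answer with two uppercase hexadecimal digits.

XOR the bytes together:
  start with 0xCD
  0xCD ⊕ 0x24 = 0xE9
  0xE9 ⊕ 0x8E = 0x67
  0x67 ⊕ 0x45 = 0x22
  0x22 ⊕ 0x6F = 0x4D
  0x4D ⊕ 0xAF = 0xE2

E2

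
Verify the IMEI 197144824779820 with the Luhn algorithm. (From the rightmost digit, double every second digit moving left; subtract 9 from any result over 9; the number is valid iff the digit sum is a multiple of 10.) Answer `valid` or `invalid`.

valid

From the right, keep odd positions and double even positions (subtract 9 from any doubled value over 9):
  doubled (positions 2,4,...): 4 9 5 4 8 2 9 → sum 41
  kept (positions 1,3,...): 0 8 7 4 8 4 7 1 → sum 39
Total = 80.
80 mod 10 = 0, so the number is valid.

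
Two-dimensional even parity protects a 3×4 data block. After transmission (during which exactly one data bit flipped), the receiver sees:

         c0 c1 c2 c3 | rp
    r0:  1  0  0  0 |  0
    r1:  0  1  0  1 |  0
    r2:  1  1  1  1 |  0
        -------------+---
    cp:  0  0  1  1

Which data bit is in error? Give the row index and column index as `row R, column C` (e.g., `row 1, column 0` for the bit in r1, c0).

row 0, column 3

Recompute each row's even parity and compare to rp:
  r0: data parity 1, sent rp 0 → mismatch
  r1: data parity 0, sent rp 0 → ok
  r2: data parity 0, sent rp 0 → ok
Recompute each column's even parity and compare to cp:
  c0: data parity 0, sent cp 0 → ok
  c1: data parity 0, sent cp 0 → ok
  c2: data parity 1, sent cp 1 → ok
  c3: data parity 0, sent cp 1 → mismatch
Exactly one row (r0) and one column (c3) fail → the flipped bit is at their intersection.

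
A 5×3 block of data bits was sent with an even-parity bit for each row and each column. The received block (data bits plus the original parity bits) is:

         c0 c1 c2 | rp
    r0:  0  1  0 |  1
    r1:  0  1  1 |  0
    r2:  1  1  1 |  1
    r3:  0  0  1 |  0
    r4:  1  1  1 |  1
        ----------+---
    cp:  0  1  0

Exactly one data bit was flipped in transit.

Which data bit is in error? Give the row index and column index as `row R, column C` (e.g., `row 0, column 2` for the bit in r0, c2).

Recompute each row's even parity and compare to rp:
  r0: data parity 1, sent rp 1 → ok
  r1: data parity 0, sent rp 0 → ok
  r2: data parity 1, sent rp 1 → ok
  r3: data parity 1, sent rp 0 → mismatch
  r4: data parity 1, sent rp 1 → ok
Recompute each column's even parity and compare to cp:
  c0: data parity 0, sent cp 0 → ok
  c1: data parity 0, sent cp 1 → mismatch
  c2: data parity 0, sent cp 0 → ok
Exactly one row (r3) and one column (c1) fail → the flipped bit is at their intersection.

row 3, column 1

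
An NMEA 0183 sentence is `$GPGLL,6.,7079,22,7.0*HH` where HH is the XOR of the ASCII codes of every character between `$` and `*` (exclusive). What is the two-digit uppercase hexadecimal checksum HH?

68

XOR the ASCII codes of the payload characters:
  'G' = 0x47 → acc = 0x47
  'P' = 0x50 → acc = 0x17
  'G' = 0x47 → acc = 0x50
  'L' = 0x4C → acc = 0x1C
  'L' = 0x4C → acc = 0x50
  ',' = 0x2C → acc = 0x7C
  '6' = 0x36 → acc = 0x4A
  '.' = 0x2E → acc = 0x64
  ',' = 0x2C → acc = 0x48
  '7' = 0x37 → acc = 0x7F
  '0' = 0x30 → acc = 0x4F
  '7' = 0x37 → acc = 0x78
  '9' = 0x39 → acc = 0x41
  ',' = 0x2C → acc = 0x6D
  '2' = 0x32 → acc = 0x5F
  '2' = 0x32 → acc = 0x6D
  ',' = 0x2C → acc = 0x41
  '7' = 0x37 → acc = 0x76
  '.' = 0x2E → acc = 0x58
  '0' = 0x30 → acc = 0x68
Checksum = 0x68.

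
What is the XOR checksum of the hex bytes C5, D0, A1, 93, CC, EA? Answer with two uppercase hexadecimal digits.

01

XOR the bytes together:
  start with 0xC5
  0xC5 ⊕ 0xD0 = 0x15
  0x15 ⊕ 0xA1 = 0xB4
  0xB4 ⊕ 0x93 = 0x27
  0x27 ⊕ 0xCC = 0xEB
  0xEB ⊕ 0xEA = 0x01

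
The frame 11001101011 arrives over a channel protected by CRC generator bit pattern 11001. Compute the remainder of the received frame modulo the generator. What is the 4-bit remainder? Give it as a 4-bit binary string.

Modulo-2 division of 11001101011 by 11001:
  pos 0: 11001 XOR 11001 = 00000
  pos 5: 10101 XOR 11001 = 01100
  pos 6: 11001 XOR 11001 = 00000
Remainder = 0000 (zero — the frame passes the CRC check).

0000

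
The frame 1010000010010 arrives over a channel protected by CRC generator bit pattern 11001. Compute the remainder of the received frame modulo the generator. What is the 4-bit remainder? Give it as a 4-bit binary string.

Modulo-2 division of 1010000010010 by 11001:
  pos 0: 10100 XOR 11001 = 01101
  pos 1: 11010 XOR 11001 = 00011
  pos 4: 11001 XOR 11001 = 00000
Remainder = 0010 (nonzero — an error is detected).

0010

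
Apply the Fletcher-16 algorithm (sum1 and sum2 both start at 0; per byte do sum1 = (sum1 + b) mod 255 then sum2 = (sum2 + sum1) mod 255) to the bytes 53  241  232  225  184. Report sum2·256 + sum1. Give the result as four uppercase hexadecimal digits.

09AA

Running sums (mod 255):
  after byte 0 (53): sum1=53, sum2=53
  after byte 1 (241): sum1=39, sum2=92
  after byte 2 (232): sum1=16, sum2=108
  after byte 3 (225): sum1=241, sum2=94
  after byte 4 (184): sum1=170, sum2=9
Checksum = sum2·256 + sum1 = 9·256 + 170 = 2474 = 0x09AA.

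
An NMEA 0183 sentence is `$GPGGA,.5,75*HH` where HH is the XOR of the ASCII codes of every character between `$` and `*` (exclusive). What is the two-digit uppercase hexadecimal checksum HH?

XOR the ASCII codes of the payload characters:
  'G' = 0x47 → acc = 0x47
  'P' = 0x50 → acc = 0x17
  'G' = 0x47 → acc = 0x50
  'G' = 0x47 → acc = 0x17
  'A' = 0x41 → acc = 0x56
  ',' = 0x2C → acc = 0x7A
  '.' = 0x2E → acc = 0x54
  '5' = 0x35 → acc = 0x61
  ',' = 0x2C → acc = 0x4D
  '7' = 0x37 → acc = 0x7A
  '5' = 0x35 → acc = 0x4F
Checksum = 0x4F.

4F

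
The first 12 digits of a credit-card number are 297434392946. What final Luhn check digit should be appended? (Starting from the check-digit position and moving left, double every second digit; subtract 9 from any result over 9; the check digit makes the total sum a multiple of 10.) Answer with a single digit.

3

Partial digits right→left: 6 4 9 2 9 3 4 3 4 7 9 2
Double every second digit counting from the check-digit position (so the 1st, 3rd, 5th, ... of the partial from the right).
  doubled (with −9 where >9): 3 9 9 8 8 9 → sum 46
  kept as-is: 4 2 3 3 7 2 → sum 21
Total = 46 + 21 = 67.
Check digit = (10 − (67 mod 10)) mod 10 = 3.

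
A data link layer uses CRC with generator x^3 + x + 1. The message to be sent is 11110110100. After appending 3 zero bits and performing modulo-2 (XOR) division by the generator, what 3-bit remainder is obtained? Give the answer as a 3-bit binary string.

011

Append 3 zeros: 11110110100000. Divide by 1011 (XOR where the leading bit is 1):
  pos 0: 1111 XOR 1011 = 0100
  pos 1: 1000 XOR 1011 = 0011
  pos 3: 1111 XOR 1011 = 0100
  pos 4: 1000 XOR 1011 = 0011
  pos 6: 1110 XOR 1011 = 0101
  pos 7: 1010 XOR 1011 = 0001
  pos 10: 1000 XOR 1011 = 0011
Remainder (last 3 bits) = 011. This is the CRC / FCS.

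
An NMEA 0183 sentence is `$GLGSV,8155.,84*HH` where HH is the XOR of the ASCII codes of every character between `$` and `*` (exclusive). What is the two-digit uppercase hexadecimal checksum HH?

62

XOR the ASCII codes of the payload characters:
  'G' = 0x47 → acc = 0x47
  'L' = 0x4C → acc = 0x0B
  'G' = 0x47 → acc = 0x4C
  'S' = 0x53 → acc = 0x1F
  'V' = 0x56 → acc = 0x49
  ',' = 0x2C → acc = 0x65
  '8' = 0x38 → acc = 0x5D
  '1' = 0x31 → acc = 0x6C
  '5' = 0x35 → acc = 0x59
  '5' = 0x35 → acc = 0x6C
  '.' = 0x2E → acc = 0x42
  ',' = 0x2C → acc = 0x6E
  '8' = 0x38 → acc = 0x56
  '4' = 0x34 → acc = 0x62
Checksum = 0x62.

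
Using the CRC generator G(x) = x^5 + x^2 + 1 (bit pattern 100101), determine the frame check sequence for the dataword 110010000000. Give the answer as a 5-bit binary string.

Append 5 zeros: 11001000000000000. Divide by 100101 (XOR where the leading bit is 1):
  pos 0: 110010 XOR 100101 = 010111
  pos 1: 101110 XOR 100101 = 001011
  pos 3: 101100 XOR 100101 = 001001
  pos 5: 100100 XOR 100101 = 000001
  pos 10: 100000 XOR 100101 = 000101
Remainder (last 5 bits) = 01010. This is the CRC / FCS.

01010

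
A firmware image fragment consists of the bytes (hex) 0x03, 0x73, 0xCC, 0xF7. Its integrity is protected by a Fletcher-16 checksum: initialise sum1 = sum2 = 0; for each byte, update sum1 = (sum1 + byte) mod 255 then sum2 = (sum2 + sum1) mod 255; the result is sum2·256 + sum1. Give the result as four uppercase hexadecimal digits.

F73B

Running sums (mod 255):
  after byte 0 (0x03): sum1=3, sum2=3
  after byte 1 (0x73): sum1=118, sum2=121
  after byte 2 (0xCC): sum1=67, sum2=188
  after byte 3 (0xF7): sum1=59, sum2=247
Checksum = sum2·256 + sum1 = 247·256 + 59 = 63291 = 0xF73B.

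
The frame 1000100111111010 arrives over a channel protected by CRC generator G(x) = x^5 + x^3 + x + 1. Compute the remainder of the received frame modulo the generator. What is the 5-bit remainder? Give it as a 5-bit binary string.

Modulo-2 division of 1000100111111010 by 101011:
  pos 0: 100010 XOR 101011 = 001001
  pos 2: 100101 XOR 101011 = 001110
  pos 4: 111011 XOR 101011 = 010000
  pos 5: 100001 XOR 101011 = 001010
  pos 7: 101011 XOR 101011 = 000000
Remainder = 00010 (nonzero — an error is detected).

00010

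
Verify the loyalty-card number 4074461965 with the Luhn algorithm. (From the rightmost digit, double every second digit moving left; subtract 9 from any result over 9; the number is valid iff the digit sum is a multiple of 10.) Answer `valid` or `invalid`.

valid

From the right, keep odd positions and double even positions (subtract 9 from any doubled value over 9):
  doubled (positions 2,4,...): 3 2 8 5 8 → sum 26
  kept (positions 1,3,...): 5 9 6 4 0 → sum 24
Total = 50.
50 mod 10 = 0, so the number is valid.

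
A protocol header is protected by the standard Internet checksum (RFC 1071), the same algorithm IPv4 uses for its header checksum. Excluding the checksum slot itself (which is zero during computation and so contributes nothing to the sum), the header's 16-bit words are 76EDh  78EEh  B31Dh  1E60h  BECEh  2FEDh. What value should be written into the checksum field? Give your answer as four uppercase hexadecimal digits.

4FEA

One's-complement addition (fold any carry out of bit 15 back into bit 0):
  0x76ED + 0x78EE = 0x0EFDB
  0xEFDB + 0xB31D = 0x1A2F8 → wrap carry → 0xA2F9
  0xA2F9 + 0x1E60 = 0x0C159
  0xC159 + 0xBECE = 0x18027 → wrap carry → 0x8028
  0x8028 + 0x2FED = 0x0B015
One's-complement sum = 0xB015.
Checksum = ~0xB015 & 0xFFFF = 0x4FEA.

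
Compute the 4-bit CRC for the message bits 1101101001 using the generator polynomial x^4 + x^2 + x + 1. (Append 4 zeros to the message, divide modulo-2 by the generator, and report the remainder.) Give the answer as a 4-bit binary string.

Append 4 zeros: 11011010010000. Divide by 10111 (XOR where the leading bit is 1):
  pos 0: 11011 XOR 10111 = 01100
  pos 1: 11000 XOR 10111 = 01111
  pos 2: 11111 XOR 10111 = 01000
  pos 3: 10000 XOR 10111 = 00111
  pos 5: 11101 XOR 10111 = 01010
  pos 6: 10100 XOR 10111 = 00011
  pos 9: 11000 XOR 10111 = 01111
Remainder (last 4 bits) = 1111. This is the CRC / FCS.

1111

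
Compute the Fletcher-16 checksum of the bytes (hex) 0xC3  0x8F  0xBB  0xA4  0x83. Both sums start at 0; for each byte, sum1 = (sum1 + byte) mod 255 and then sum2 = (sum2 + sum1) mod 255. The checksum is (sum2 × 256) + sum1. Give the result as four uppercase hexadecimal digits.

Running sums (mod 255):
  after byte 0 (0xC3): sum1=195, sum2=195
  after byte 1 (0x8F): sum1=83, sum2=23
  after byte 2 (0xBB): sum1=15, sum2=38
  after byte 3 (0xA4): sum1=179, sum2=217
  after byte 4 (0x83): sum1=55, sum2=17
Checksum = sum2·256 + sum1 = 17·256 + 55 = 4407 = 0x1137.

1137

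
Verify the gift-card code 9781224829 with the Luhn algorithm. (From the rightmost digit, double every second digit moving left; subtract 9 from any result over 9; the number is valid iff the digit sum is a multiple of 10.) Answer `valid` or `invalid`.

From the right, keep odd positions and double even positions (subtract 9 from any doubled value over 9):
  doubled (positions 2,4,...): 4 8 4 7 9 → sum 32
  kept (positions 1,3,...): 9 8 2 1 7 → sum 27
Total = 59.
59 mod 10 = 9, so the number is invalid.

invalid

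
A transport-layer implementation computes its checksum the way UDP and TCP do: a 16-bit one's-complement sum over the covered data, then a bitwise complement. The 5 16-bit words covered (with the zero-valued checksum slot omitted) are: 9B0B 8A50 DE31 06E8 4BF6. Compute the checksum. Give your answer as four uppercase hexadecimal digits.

A993

One's-complement addition (fold any carry out of bit 15 back into bit 0):
  0x9B0B + 0x8A50 = 0x1255B → wrap carry → 0x255C
  0x255C + 0xDE31 = 0x1038D → wrap carry → 0x038E
  0x038E + 0x06E8 = 0x00A76
  0x0A76 + 0x4BF6 = 0x0566C
One's-complement sum = 0x566C.
Checksum = ~0x566C & 0xFFFF = 0xA993.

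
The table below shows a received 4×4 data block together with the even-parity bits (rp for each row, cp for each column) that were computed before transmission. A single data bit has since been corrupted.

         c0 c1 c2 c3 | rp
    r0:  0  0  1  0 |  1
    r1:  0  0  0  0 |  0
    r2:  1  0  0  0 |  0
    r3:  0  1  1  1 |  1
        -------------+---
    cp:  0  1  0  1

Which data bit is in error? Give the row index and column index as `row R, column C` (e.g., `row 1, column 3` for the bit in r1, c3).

row 2, column 0

Recompute each row's even parity and compare to rp:
  r0: data parity 1, sent rp 1 → ok
  r1: data parity 0, sent rp 0 → ok
  r2: data parity 1, sent rp 0 → mismatch
  r3: data parity 1, sent rp 1 → ok
Recompute each column's even parity and compare to cp:
  c0: data parity 1, sent cp 0 → mismatch
  c1: data parity 1, sent cp 1 → ok
  c2: data parity 0, sent cp 0 → ok
  c3: data parity 1, sent cp 1 → ok
Exactly one row (r2) and one column (c0) fail → the flipped bit is at their intersection.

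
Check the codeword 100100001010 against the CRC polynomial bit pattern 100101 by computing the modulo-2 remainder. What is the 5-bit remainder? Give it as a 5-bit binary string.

00000

Modulo-2 division of 100100001010 by 100101:
  pos 0: 100100 XOR 100101 = 000001
  pos 5: 100101 XOR 100101 = 000000
Remainder = 00000 (zero — the frame passes the CRC check).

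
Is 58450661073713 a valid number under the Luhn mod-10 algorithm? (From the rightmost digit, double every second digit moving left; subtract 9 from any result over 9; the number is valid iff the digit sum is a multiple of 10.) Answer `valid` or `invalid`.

invalid

From the right, keep odd positions and double even positions (subtract 9 from any doubled value over 9):
  doubled (positions 2,4,...): 2 6 0 3 0 8 1 → sum 20
  kept (positions 1,3,...): 3 7 7 1 6 5 8 → sum 37
Total = 57.
57 mod 10 = 7, so the number is invalid.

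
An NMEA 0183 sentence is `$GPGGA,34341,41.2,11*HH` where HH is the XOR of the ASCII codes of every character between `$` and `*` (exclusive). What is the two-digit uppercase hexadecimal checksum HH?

XOR the ASCII codes of the payload characters:
  'G' = 0x47 → acc = 0x47
  'P' = 0x50 → acc = 0x17
  'G' = 0x47 → acc = 0x50
  'G' = 0x47 → acc = 0x17
  'A' = 0x41 → acc = 0x56
  ',' = 0x2C → acc = 0x7A
  '3' = 0x33 → acc = 0x49
  '4' = 0x34 → acc = 0x7D
  '3' = 0x33 → acc = 0x4E
  '4' = 0x34 → acc = 0x7A
  '1' = 0x31 → acc = 0x4B
  ',' = 0x2C → acc = 0x67
  '4' = 0x34 → acc = 0x53
  '1' = 0x31 → acc = 0x62
  '.' = 0x2E → acc = 0x4C
  '2' = 0x32 → acc = 0x7E
  ',' = 0x2C → acc = 0x52
  '1' = 0x31 → acc = 0x63
  '1' = 0x31 → acc = 0x52
Checksum = 0x52.

52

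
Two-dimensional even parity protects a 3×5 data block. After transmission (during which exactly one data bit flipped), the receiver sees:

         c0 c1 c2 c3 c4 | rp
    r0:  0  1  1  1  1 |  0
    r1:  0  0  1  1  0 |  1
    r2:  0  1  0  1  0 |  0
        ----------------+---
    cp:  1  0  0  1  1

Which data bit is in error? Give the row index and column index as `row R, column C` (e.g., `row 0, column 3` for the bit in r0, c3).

Recompute each row's even parity and compare to rp:
  r0: data parity 0, sent rp 0 → ok
  r1: data parity 0, sent rp 1 → mismatch
  r2: data parity 0, sent rp 0 → ok
Recompute each column's even parity and compare to cp:
  c0: data parity 0, sent cp 1 → mismatch
  c1: data parity 0, sent cp 0 → ok
  c2: data parity 0, sent cp 0 → ok
  c3: data parity 1, sent cp 1 → ok
  c4: data parity 1, sent cp 1 → ok
Exactly one row (r1) and one column (c0) fail → the flipped bit is at their intersection.

row 1, column 0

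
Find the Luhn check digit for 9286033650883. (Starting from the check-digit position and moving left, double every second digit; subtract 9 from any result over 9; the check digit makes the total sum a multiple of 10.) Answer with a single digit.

9

Partial digits right→left: 3 8 8 0 5 6 3 3 0 6 8 2 9
Double every second digit counting from the check-digit position (so the 1st, 3rd, 5th, ... of the partial from the right).
  doubled (with −9 where >9): 6 7 1 6 0 7 9 → sum 36
  kept as-is: 8 0 6 3 6 2 → sum 25
Total = 36 + 25 = 61.
Check digit = (10 − (61 mod 10)) mod 10 = 9.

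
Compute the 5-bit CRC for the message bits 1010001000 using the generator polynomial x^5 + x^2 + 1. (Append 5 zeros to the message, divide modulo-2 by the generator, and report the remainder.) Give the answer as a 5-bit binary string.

11110

Append 5 zeros: 101000100000000. Divide by 100101 (XOR where the leading bit is 1):
  pos 0: 101000 XOR 100101 = 001101
  pos 2: 110110 XOR 100101 = 010011
  pos 3: 100110 XOR 100101 = 000011
  pos 7: 110000 XOR 100101 = 010101
  pos 8: 101010 XOR 100101 = 001111
Remainder (last 5 bits) = 11110. This is the CRC / FCS.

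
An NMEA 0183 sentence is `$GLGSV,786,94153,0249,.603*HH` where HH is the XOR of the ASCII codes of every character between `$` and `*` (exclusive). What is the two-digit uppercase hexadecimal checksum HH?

XOR the ASCII codes of the payload characters:
  'G' = 0x47 → acc = 0x47
  'L' = 0x4C → acc = 0x0B
  'G' = 0x47 → acc = 0x4C
  'S' = 0x53 → acc = 0x1F
  'V' = 0x56 → acc = 0x49
  ',' = 0x2C → acc = 0x65
  '7' = 0x37 → acc = 0x52
  '8' = 0x38 → acc = 0x6A
  '6' = 0x36 → acc = 0x5C
  ',' = 0x2C → acc = 0x70
  '9' = 0x39 → acc = 0x49
  '4' = 0x34 → acc = 0x7D
  '1' = 0x31 → acc = 0x4C
  '5' = 0x35 → acc = 0x79
  '3' = 0x33 → acc = 0x4A
  ',' = 0x2C → acc = 0x66
  '0' = 0x30 → acc = 0x56
  '2' = 0x32 → acc = 0x64
  '4' = 0x34 → acc = 0x50
  '9' = 0x39 → acc = 0x69
  ',' = 0x2C → acc = 0x45
  '.' = 0x2E → acc = 0x6B
  '6' = 0x36 → acc = 0x5D
  '0' = 0x30 → acc = 0x6D
  '3' = 0x33 → acc = 0x5E
Checksum = 0x5E.

5E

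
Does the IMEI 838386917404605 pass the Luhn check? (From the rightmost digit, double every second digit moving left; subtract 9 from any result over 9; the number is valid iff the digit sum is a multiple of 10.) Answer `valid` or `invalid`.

invalid

From the right, keep odd positions and double even positions (subtract 9 from any doubled value over 9):
  doubled (positions 2,4,...): 0 8 8 2 3 6 6 → sum 33
  kept (positions 1,3,...): 5 6 0 7 9 8 8 8 → sum 51
Total = 84.
84 mod 10 = 4, so the number is invalid.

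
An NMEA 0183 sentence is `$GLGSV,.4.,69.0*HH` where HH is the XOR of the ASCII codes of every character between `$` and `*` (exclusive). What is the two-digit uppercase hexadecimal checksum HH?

6C

XOR the ASCII codes of the payload characters:
  'G' = 0x47 → acc = 0x47
  'L' = 0x4C → acc = 0x0B
  'G' = 0x47 → acc = 0x4C
  'S' = 0x53 → acc = 0x1F
  'V' = 0x56 → acc = 0x49
  ',' = 0x2C → acc = 0x65
  '.' = 0x2E → acc = 0x4B
  '4' = 0x34 → acc = 0x7F
  '.' = 0x2E → acc = 0x51
  ',' = 0x2C → acc = 0x7D
  '6' = 0x36 → acc = 0x4B
  '9' = 0x39 → acc = 0x72
  '.' = 0x2E → acc = 0x5C
  '0' = 0x30 → acc = 0x6C
Checksum = 0x6C.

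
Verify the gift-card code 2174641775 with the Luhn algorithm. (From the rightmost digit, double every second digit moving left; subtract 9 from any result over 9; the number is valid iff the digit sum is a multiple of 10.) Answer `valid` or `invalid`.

From the right, keep odd positions and double even positions (subtract 9 from any doubled value over 9):
  doubled (positions 2,4,...): 5 2 3 5 4 → sum 19
  kept (positions 1,3,...): 5 7 4 4 1 → sum 21
Total = 40.
40 mod 10 = 0, so the number is valid.

valid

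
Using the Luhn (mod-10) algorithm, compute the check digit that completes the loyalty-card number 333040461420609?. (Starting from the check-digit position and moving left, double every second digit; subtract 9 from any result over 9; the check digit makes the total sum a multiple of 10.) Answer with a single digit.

1

Partial digits right→left: 9 0 6 0 2 4 1 6 4 0 4 0 3 3 3
Double every second digit counting from the check-digit position (so the 1st, 3rd, 5th, ... of the partial from the right).
  doubled (with −9 where >9): 9 3 4 2 8 8 6 6 → sum 46
  kept as-is: 0 0 4 6 0 0 3 → sum 13
Total = 46 + 13 = 59.
Check digit = (10 − (59 mod 10)) mod 10 = 1.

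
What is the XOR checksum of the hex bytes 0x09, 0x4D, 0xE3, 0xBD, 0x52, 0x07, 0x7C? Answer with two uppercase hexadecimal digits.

XOR the bytes together:
  start with 0x09
  0x09 ⊕ 0x4D = 0x44
  0x44 ⊕ 0xE3 = 0xA7
  0xA7 ⊕ 0xBD = 0x1A
  0x1A ⊕ 0x52 = 0x48
  0x48 ⊕ 0x07 = 0x4F
  0x4F ⊕ 0x7C = 0x33

33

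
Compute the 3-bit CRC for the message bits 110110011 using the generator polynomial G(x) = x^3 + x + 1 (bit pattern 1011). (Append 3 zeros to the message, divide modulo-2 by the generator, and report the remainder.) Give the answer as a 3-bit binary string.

Append 3 zeros: 110110011000. Divide by 1011 (XOR where the leading bit is 1):
  pos 0: 1101 XOR 1011 = 0110
  pos 1: 1101 XOR 1011 = 0110
  pos 2: 1100 XOR 1011 = 0111
  pos 3: 1110 XOR 1011 = 0101
  pos 4: 1011 XOR 1011 = 0000
  pos 8: 1000 XOR 1011 = 0011
Remainder (last 3 bits) = 011. This is the CRC / FCS.

011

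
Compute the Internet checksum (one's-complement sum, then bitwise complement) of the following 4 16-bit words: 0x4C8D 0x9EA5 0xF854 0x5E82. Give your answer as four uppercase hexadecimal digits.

One's-complement addition (fold any carry out of bit 15 back into bit 0):
  0x4C8D + 0x9EA5 = 0x0EB32
  0xEB32 + 0xF854 = 0x1E386 → wrap carry → 0xE387
  0xE387 + 0x5E82 = 0x14209 → wrap carry → 0x420A
One's-complement sum = 0x420A.
Checksum = ~0x420A & 0xFFFF = 0xBDF5.

BDF5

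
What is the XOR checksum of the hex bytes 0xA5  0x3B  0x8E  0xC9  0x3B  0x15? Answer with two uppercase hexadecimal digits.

F7

XOR the bytes together:
  start with 0xA5
  0xA5 ⊕ 0x3B = 0x9E
  0x9E ⊕ 0x8E = 0x10
  0x10 ⊕ 0xC9 = 0xD9
  0xD9 ⊕ 0x3B = 0xE2
  0xE2 ⊕ 0x15 = 0xF7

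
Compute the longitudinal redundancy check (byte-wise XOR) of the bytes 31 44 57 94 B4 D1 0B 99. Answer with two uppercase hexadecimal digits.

XOR the bytes together:
  start with 0x31
  0x31 ⊕ 0x44 = 0x75
  0x75 ⊕ 0x57 = 0x22
  0x22 ⊕ 0x94 = 0xB6
  0xB6 ⊕ 0xB4 = 0x02
  0x02 ⊕ 0xD1 = 0xD3
  0xD3 ⊕ 0x0B = 0xD8
  0xD8 ⊕ 0x99 = 0x41

41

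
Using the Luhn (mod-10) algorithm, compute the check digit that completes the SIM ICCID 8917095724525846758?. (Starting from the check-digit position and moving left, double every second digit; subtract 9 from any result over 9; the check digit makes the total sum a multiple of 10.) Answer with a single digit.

7

Partial digits right→left: 8 5 7 6 4 8 5 2 5 4 2 7 5 9 0 7 1 9 8
Double every second digit counting from the check-digit position (so the 1st, 3rd, 5th, ... of the partial from the right).
  doubled (with −9 where >9): 7 5 8 1 1 4 1 0 2 7 → sum 36
  kept as-is: 5 6 8 2 4 7 9 7 9 → sum 57
Total = 36 + 57 = 93.
Check digit = (10 − (93 mod 10)) mod 10 = 7.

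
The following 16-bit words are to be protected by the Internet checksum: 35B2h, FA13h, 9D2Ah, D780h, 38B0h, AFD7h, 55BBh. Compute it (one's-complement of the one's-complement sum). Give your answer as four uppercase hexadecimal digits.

One's-complement addition (fold any carry out of bit 15 back into bit 0):
  0x35B2 + 0xFA13 = 0x12FC5 → wrap carry → 0x2FC6
  0x2FC6 + 0x9D2A = 0x0CCF0
  0xCCF0 + 0xD780 = 0x1A470 → wrap carry → 0xA471
  0xA471 + 0x38B0 = 0x0DD21
  0xDD21 + 0xAFD7 = 0x18CF8 → wrap carry → 0x8CF9
  0x8CF9 + 0x55BB = 0x0E2B4
One's-complement sum = 0xE2B4.
Checksum = ~0xE2B4 & 0xFFFF = 0x1D4B.

1D4B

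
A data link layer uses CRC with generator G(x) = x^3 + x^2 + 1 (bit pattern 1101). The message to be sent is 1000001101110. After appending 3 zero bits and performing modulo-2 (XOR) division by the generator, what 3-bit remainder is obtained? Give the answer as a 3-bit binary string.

110

Append 3 zeros: 1000001101110000. Divide by 1101 (XOR where the leading bit is 1):
  pos 0: 1000 XOR 1101 = 0101
  pos 1: 1010 XOR 1101 = 0111
  pos 2: 1110 XOR 1101 = 0011
  pos 4: 1111 XOR 1101 = 0010
  pos 6: 1001 XOR 1101 = 0100
  pos 7: 1001 XOR 1101 = 0100
  pos 8: 1001 XOR 1101 = 0100
  pos 9: 1000 XOR 1101 = 0101
  pos 10: 1010 XOR 1101 = 0111
  pos 11: 1110 XOR 1101 = 0011
Remainder (last 3 bits) = 110. This is the CRC / FCS.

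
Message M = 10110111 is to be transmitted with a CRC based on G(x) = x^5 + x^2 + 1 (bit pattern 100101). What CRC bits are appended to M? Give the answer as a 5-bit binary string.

11110

Append 5 zeros: 1011011100000. Divide by 100101 (XOR where the leading bit is 1):
  pos 0: 101101 XOR 100101 = 001000
  pos 2: 100011 XOR 100101 = 000110
  pos 5: 110000 XOR 100101 = 010101
  pos 6: 101010 XOR 100101 = 001111
Remainder (last 5 bits) = 11110. This is the CRC / FCS.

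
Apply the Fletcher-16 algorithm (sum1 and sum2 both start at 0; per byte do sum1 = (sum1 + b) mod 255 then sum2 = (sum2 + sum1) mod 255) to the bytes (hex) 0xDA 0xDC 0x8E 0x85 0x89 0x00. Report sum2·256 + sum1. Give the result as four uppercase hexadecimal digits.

4F55

Running sums (mod 255):
  after byte 0 (0xDA): sum1=218, sum2=218
  after byte 1 (0xDC): sum1=183, sum2=146
  after byte 2 (0x8E): sum1=70, sum2=216
  after byte 3 (0x85): sum1=203, sum2=164
  after byte 4 (0x89): sum1=85, sum2=249
  after byte 5 (0x00): sum1=85, sum2=79
Checksum = sum2·256 + sum1 = 79·256 + 85 = 20309 = 0x4F55.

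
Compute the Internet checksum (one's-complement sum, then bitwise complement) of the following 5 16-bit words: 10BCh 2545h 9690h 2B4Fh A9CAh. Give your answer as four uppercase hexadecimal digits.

5E54

One's-complement addition (fold any carry out of bit 15 back into bit 0):
  0x10BC + 0x2545 = 0x03601
  0x3601 + 0x9690 = 0x0CC91
  0xCC91 + 0x2B4F = 0x0F7E0
  0xF7E0 + 0xA9CA = 0x1A1AA → wrap carry → 0xA1AB
One's-complement sum = 0xA1AB.
Checksum = ~0xA1AB & 0xFFFF = 0x5E54.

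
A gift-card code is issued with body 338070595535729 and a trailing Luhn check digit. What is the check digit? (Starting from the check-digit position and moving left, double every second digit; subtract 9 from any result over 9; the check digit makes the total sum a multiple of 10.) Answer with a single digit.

Partial digits right→left: 9 2 7 5 3 5 5 9 5 0 7 0 8 3 3
Double every second digit counting from the check-digit position (so the 1st, 3rd, 5th, ... of the partial from the right).
  doubled (with −9 where >9): 9 5 6 1 1 5 7 6 → sum 40
  kept as-is: 2 5 5 9 0 0 3 → sum 24
Total = 40 + 24 = 64.
Check digit = (10 − (64 mod 10)) mod 10 = 6.

6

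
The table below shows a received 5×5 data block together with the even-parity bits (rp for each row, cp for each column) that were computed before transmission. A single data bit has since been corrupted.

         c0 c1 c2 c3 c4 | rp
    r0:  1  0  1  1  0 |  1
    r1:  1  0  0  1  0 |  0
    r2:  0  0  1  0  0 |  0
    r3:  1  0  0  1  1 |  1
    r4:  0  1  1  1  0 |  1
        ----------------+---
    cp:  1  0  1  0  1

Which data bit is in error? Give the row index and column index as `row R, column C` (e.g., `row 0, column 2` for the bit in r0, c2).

Recompute each row's even parity and compare to rp:
  r0: data parity 1, sent rp 1 → ok
  r1: data parity 0, sent rp 0 → ok
  r2: data parity 1, sent rp 0 → mismatch
  r3: data parity 1, sent rp 1 → ok
  r4: data parity 1, sent rp 1 → ok
Recompute each column's even parity and compare to cp:
  c0: data parity 1, sent cp 1 → ok
  c1: data parity 1, sent cp 0 → mismatch
  c2: data parity 1, sent cp 1 → ok
  c3: data parity 0, sent cp 0 → ok
  c4: data parity 1, sent cp 1 → ok
Exactly one row (r2) and one column (c1) fail → the flipped bit is at their intersection.

row 2, column 1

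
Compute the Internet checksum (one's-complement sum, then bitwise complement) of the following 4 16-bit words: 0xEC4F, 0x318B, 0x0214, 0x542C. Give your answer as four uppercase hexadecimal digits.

One's-complement addition (fold any carry out of bit 15 back into bit 0):
  0xEC4F + 0x318B = 0x11DDA → wrap carry → 0x1DDB
  0x1DDB + 0x0214 = 0x01FEF
  0x1FEF + 0x542C = 0x0741B
One's-complement sum = 0x741B.
Checksum = ~0x741B & 0xFFFF = 0x8BE4.

8BE4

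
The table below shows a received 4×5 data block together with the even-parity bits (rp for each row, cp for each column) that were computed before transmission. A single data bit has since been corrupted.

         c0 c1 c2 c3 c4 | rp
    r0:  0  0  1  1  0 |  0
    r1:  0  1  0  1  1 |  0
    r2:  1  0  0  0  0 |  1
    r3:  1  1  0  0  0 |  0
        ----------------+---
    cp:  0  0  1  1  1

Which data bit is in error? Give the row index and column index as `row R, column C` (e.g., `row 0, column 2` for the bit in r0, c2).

Recompute each row's even parity and compare to rp:
  r0: data parity 0, sent rp 0 → ok
  r1: data parity 1, sent rp 0 → mismatch
  r2: data parity 1, sent rp 1 → ok
  r3: data parity 0, sent rp 0 → ok
Recompute each column's even parity and compare to cp:
  c0: data parity 0, sent cp 0 → ok
  c1: data parity 0, sent cp 0 → ok
  c2: data parity 1, sent cp 1 → ok
  c3: data parity 0, sent cp 1 → mismatch
  c4: data parity 1, sent cp 1 → ok
Exactly one row (r1) and one column (c3) fail → the flipped bit is at their intersection.

row 1, column 3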